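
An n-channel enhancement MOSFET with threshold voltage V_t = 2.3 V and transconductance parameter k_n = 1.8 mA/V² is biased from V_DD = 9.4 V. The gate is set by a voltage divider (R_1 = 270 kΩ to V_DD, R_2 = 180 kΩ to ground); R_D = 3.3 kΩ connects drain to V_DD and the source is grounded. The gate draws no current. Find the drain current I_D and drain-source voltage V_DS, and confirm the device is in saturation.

V_G = V_DD·R_2/(R_1+R_2) = 9.4×180/450 = 3.76 V. With the source grounded, V_GS = V_G = 3.76 V.
Assume saturation: I_D = (k_n/2)(V_GS − V_t)² = (1.8/2)×(3.76 − 2.3)² = 0.9×1.46² = 1.92 mA.
V_DS = V_DD − I_D·R_D = 9.4 − 1.92×3.3 = 3.07 V.
Saturation requires V_DS ≥ V_GS − V_t = 1.46 V; 3.07 ≥ 1.46 ✓.

I_D ≈ 1.9 mA, V_DS ≈ 3.1 V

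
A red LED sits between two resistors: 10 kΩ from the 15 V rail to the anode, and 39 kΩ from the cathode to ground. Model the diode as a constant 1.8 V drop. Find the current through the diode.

The two resistors are in series with the diode, so KVL gives 15 = I·10 + 1.8 + I·39.
I = (15 − 1.8) / (10 + 39) kΩ = 13.2 / 49 = 0.269 mA.

I ≈ 0.27 mA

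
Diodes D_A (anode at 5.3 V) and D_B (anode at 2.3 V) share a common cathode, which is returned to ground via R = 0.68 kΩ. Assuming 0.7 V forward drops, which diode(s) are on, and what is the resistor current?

Assume both conduct. Then node N would need to be at both 5.3−0.7 = 4.6 V and 2.3−0.7 = 1.6 V, which is impossible.
Assume only D_A conducts: V_N = 5.3 − 0.7 = 4.6 V, so I_R = 4.6/0.68 = 6.76 mA.
Check D_B: its anode-to-cathode voltage is 2.3 − 4.6 = -2.3 V < 0.7 V, so it is off. The assumption is consistent.

Only D_A conducts; I_R ≈ 6.8 mA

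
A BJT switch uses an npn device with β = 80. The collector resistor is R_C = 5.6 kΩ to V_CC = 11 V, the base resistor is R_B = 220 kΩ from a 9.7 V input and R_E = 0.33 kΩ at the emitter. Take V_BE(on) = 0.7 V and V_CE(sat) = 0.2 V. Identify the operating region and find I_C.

saturation; I_C ≈ 1.8 mA

Assume active: I_B = (9.7 − 0.7)/(220 + 81×0.33) = 0.0365 mA, I_C = β·I_B = 2.92 mA.
Then V_CE = 11 − 2.92×5.6 − 2.95×0.33 = -6.32 V < 0.2 V — the active assumption fails.
Re-solve with V_CE = 0.2 V. KCL at the emitter: V_E/R_E = (V_BB−0.7−V_E)/R_B + (V_CC−0.2−V_E)/R_C, giving V_E = 0.613 V.
I_C = (V_CC − 0.2 − V_E)/R_C = (10.8 − 0.613)/5.6 = 1.82 mA.
Check: I_B = (9 − 0.613)/220 = 0.0381 mA, and β·I_B = 3.05 mA > I_C, confirming saturation.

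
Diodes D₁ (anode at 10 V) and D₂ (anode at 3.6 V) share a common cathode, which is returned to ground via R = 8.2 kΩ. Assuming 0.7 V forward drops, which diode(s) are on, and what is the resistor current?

Assume both conduct. Then node N would need to be at both 10−0.7 = 9.3 V and 3.6−0.7 = 2.9 V, which is impossible.
Assume only D₁ conducts: V_N = 10 − 0.7 = 9.3 V, so I_R = 9.3/8.2 = 1.13 mA.
Check D₂: its anode-to-cathode voltage is 3.6 − 9.3 = -5.7 V < 0.7 V, so it is off. The assumption is consistent.

Only D₁ conducts; I_R ≈ 1.1 mA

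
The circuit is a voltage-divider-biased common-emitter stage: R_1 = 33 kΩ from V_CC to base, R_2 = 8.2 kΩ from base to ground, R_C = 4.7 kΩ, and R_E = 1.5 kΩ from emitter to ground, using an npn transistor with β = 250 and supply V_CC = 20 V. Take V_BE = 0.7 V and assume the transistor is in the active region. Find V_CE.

Thevenize the base divider: V_Th = V_CC·R_2/(R_1+R_2) = 20×8.2/41.2 = 3.98 V, R_Th = R_1‖R_2 = 6.57 kΩ.
Base-emitter loop: V_Th = I_B·R_Th + V_BE + (β+1)I_B·R_E, so I_B = (3.98 − 0.7) / (6.57 + 251×1.5) = 0.00856 mA.
I_C = β·I_B = 250×0.00856 = 2.14 mA, and I_E = (β+1)I_B = 2.15 mA.
V_CE = V_CC − I_C·R_C − I_E·R_E = 20 − 2.14×4.7 − 2.15×1.5 = 6.71 V.
V_CE = 6.71 V > 0.2 V confirms active-region operation.

V_CE ≈ 6.7 V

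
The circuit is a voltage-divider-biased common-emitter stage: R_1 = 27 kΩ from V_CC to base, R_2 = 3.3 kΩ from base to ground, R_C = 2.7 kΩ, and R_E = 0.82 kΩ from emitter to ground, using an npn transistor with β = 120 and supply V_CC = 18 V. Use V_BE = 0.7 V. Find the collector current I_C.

Thevenize the base divider: V_Th = V_CC·R_2/(R_1+R_2) = 18×3.3/30.3 = 1.96 V, R_Th = R_1‖R_2 = 2.94 kΩ.
Base-emitter loop: V_Th = I_B·R_Th + V_BE + (β+1)I_B·R_E, so I_B = (1.96 − 0.7) / (2.94 + 121×0.82) = 0.0123 mA.
I_C = β·I_B = 120×0.0123 = 1.48 mA, and I_E = (β+1)I_B = 1.49 mA.
V_CE = V_CC − I_C·R_C − I_E·R_E = 18 − 1.48×2.7 − 1.49×0.82 = 12.8 V.
V_CE = 12.8 V > 0.2 V confirms active-region operation.

I_C ≈ 1.5 mA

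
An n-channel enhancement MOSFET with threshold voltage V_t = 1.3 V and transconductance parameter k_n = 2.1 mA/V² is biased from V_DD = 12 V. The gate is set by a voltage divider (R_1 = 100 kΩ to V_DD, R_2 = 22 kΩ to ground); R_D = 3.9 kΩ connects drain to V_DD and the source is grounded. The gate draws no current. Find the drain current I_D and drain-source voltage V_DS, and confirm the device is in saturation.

V_G = V_DD·R_2/(R_1+R_2) = 12×22/122 = 2.16 V. With the source grounded, V_GS = V_G = 2.16 V.
Assume saturation: I_D = (k_n/2)(V_GS − V_t)² = (2.1/2)×(2.16 − 1.3)² = 1.05×0.864² = 0.784 mA.
V_DS = V_DD − I_D·R_D = 12 − 0.784×3.9 = 8.94 V.
Saturation requires V_DS ≥ V_GS − V_t = 0.864 V; 8.94 ≥ 0.864 ✓.

I_D ≈ 0.78 mA, V_DS ≈ 8.9 V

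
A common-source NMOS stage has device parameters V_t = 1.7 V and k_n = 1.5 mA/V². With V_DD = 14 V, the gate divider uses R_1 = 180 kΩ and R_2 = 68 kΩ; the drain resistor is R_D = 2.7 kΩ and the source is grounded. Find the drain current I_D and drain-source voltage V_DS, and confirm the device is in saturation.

V_G = V_DD·R_2/(R_1+R_2) = 14×68/248 = 3.84 V. With the source grounded, V_GS = V_G = 3.84 V.
Assume saturation: I_D = (k_n/2)(V_GS − V_t)² = (1.5/2)×(3.84 − 1.7)² = 0.75×2.14² = 3.43 mA.
V_DS = V_DD − I_D·R_D = 14 − 3.43×2.7 = 4.74 V.
Saturation requires V_DS ≥ V_GS − V_t = 2.14 V; 4.74 ≥ 2.14 ✓.

I_D ≈ 3.4 mA, V_DS ≈ 4.7 V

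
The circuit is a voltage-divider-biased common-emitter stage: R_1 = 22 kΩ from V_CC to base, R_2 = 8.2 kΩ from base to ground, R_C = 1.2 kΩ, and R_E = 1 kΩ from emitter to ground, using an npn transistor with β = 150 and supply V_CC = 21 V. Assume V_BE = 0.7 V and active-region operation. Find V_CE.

V_CE ≈ 10 V

Thevenize the base divider: V_Th = V_CC·R_2/(R_1+R_2) = 21×8.2/30.2 = 5.7 V, R_Th = R_1‖R_2 = 5.97 kΩ.
Base-emitter loop: V_Th = I_B·R_Th + V_BE + (β+1)I_B·R_E, so I_B = (5.7 − 0.7) / (5.97 + 151×1) = 0.0319 mA.
I_C = β·I_B = 150×0.0319 = 4.78 mA, and I_E = (β+1)I_B = 4.81 mA.
V_CE = V_CC − I_C·R_C − I_E·R_E = 21 − 4.78×1.2 − 4.81×1 = 10.5 V.
V_CE = 10.5 V > 0.2 V confirms active-region operation.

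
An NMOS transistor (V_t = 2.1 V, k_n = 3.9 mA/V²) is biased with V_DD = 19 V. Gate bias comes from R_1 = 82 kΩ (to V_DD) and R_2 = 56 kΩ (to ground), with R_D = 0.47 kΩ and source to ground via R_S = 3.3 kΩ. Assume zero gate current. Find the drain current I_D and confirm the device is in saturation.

I_D ≈ 1.4 mA

V_G = V_DD·R_2/(R_1+R_2) = 19×56/138 = 7.71 V.
Assume saturation: I_D = (k_n/2)(V_GS − V_t)² with V_GS = V_G − I_D·R_S = 7.71 − 3.3·I_D.
Substituting gives 21.2·I_D² − 73.2·I_D + 61.4 = 0, with roots I_D = 1.44 or 2.01 mA.
The root I_D = 2.01 mA gives V_GS = 1.09 V ≤ V_t, so take I_D = 1.44 mA.
Then V_GS = 2.96 V and V_DS = V_DD − I_D(R_D+R_S) = 19 − 1.44×3.77 = 13.6 V.
Saturation requires V_DS ≥ V_GS − V_t = 0.859 V; 13.6 ≥ 0.859 ✓.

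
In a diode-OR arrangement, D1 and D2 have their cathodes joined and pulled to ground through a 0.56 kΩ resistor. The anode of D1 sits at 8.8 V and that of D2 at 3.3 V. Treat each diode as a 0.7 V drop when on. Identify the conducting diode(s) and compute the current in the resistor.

Only D1 conducts; I_R ≈ 14 mA

Assume both conduct. Then node N would need to be at both 8.8−0.7 = 8.1 V and 3.3−0.7 = 2.6 V, which is impossible.
Assume only D1 conducts: V_N = 8.8 − 0.7 = 8.1 V, so I_R = 8.1/0.56 = 14.5 mA.
Check D2: its anode-to-cathode voltage is 3.3 − 8.1 = -4.8 V < 0.7 V, so it is off. The assumption is consistent.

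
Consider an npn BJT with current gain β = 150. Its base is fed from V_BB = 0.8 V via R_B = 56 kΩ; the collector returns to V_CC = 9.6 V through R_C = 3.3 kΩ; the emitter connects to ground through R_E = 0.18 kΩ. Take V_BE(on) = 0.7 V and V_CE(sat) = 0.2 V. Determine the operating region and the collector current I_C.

Assume active. Base-emitter loop: I_B = (V_BB − V_BE)/(R_B + (β+1)R_E) = (0.8 − 0.7)/(56 + 151×0.18) = 0.0012 mA.
I_C = β·I_B = 150×0.0012 = 0.18 mA.
V_CE = V_CC − I_C·R_C − I_E·R_E = 9.6 − 0.18×3.3 − 0.182×0.18 = 8.97 V > V_CE(sat), so the active-region assumption holds.

active; I_C ≈ 0.18 mA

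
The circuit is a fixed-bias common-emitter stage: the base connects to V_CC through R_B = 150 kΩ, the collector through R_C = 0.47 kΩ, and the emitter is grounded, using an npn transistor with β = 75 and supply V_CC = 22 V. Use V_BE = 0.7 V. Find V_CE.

Base loop: V_CC = I_B·R_B + V_BE, so I_B = (22 − 0.7)/150 kΩ = 0.142 mA.
In the active region I_C = β·I_B = 75 × 0.142 = 10.7 mA.
Collector loop: V_CE = V_CC − I_C·R_C = 22 − 10.7×0.47 = 17 V.
Since V_CE = 17 V > V_CE(sat) ≈ 0.2 V, the transistor is in the active region as assumed.

V_CE ≈ 17 V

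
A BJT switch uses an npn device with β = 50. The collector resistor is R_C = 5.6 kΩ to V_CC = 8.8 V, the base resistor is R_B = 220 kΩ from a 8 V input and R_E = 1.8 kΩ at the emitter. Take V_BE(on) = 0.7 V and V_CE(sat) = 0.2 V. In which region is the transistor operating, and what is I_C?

saturation; I_C ≈ 1.2 mA

Assume active: I_B = (8 − 0.7)/(220 + 51×1.8) = 0.0234 mA, I_C = β·I_B = 1.17 mA.
Then V_CE = 8.8 − 1.17×5.6 − 1.19×1.8 = 0.0953 V < 0.2 V — the active assumption fails.
Re-solve with V_CE = 0.2 V. KCL at the emitter: V_E/R_E = (V_BB−0.7−V_E)/R_B + (V_CC−0.2−V_E)/R_C, giving V_E = 2.12 V.
I_C = (V_CC − 0.2 − V_E)/R_C = (8.6 − 2.12)/5.6 = 1.16 mA.
Check: I_B = (7.3 − 2.12)/220 = 0.0235 mA, and β·I_B = 1.18 mA > I_C, confirming saturation.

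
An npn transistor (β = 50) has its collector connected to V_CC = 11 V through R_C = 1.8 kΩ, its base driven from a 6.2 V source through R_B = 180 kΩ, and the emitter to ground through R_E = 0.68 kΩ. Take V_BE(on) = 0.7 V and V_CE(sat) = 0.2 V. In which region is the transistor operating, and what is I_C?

Assume active. Base-emitter loop: I_B = (V_BB − V_BE)/(R_B + (β+1)R_E) = (6.2 − 0.7)/(180 + 51×0.68) = 0.0256 mA.
I_C = β·I_B = 50×0.0256 = 1.28 mA.
V_CE = V_CC − I_C·R_C − I_E·R_E = 11 − 1.28×1.8 − 1.31×0.68 = 7.81 V > V_CE(sat), so the active-region assumption holds.

active; I_C ≈ 1.3 mA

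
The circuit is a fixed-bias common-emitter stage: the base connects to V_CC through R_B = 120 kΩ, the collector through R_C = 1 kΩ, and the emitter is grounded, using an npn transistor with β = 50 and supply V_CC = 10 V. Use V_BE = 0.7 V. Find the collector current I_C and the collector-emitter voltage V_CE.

Base loop: V_CC = I_B·R_B + V_BE, so I_B = (10 − 0.7)/120 kΩ = 0.0775 mA.
In the active region I_C = β·I_B = 50 × 0.0775 = 3.88 mA.
Collector loop: V_CE = V_CC − I_C·R_C = 10 − 3.88×1 = 6.12 V.
Since V_CE = 6.12 V > V_CE(sat) ≈ 0.2 V, the transistor is in the active region as assumed.

I_C ≈ 3.9 mA, V_CE ≈ 6.1 V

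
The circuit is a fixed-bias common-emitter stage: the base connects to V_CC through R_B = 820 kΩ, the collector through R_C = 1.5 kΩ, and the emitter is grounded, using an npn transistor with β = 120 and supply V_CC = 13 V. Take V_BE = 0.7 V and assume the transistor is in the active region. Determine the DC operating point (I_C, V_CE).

Base loop: V_CC = I_B·R_B + V_BE, so I_B = (13 − 0.7)/820 kΩ = 0.015 mA.
In the active region I_C = β·I_B = 120 × 0.015 = 1.8 mA.
Collector loop: V_CE = V_CC − I_C·R_C = 13 − 1.8×1.5 = 10.3 V.
Since V_CE = 10.3 V > V_CE(sat) ≈ 0.2 V, the transistor is in the active region as assumed.

I_C ≈ 1.8 mA, V_CE ≈ 10 V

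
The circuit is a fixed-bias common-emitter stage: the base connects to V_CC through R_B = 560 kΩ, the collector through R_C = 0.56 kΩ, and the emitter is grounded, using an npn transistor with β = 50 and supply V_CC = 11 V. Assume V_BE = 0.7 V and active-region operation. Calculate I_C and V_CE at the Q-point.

I_C ≈ 0.92 mA, V_CE ≈ 10 V

Base loop: V_CC = I_B·R_B + V_BE, so I_B = (11 − 0.7)/560 kΩ = 0.0184 mA.
In the active region I_C = β·I_B = 50 × 0.0184 = 0.92 mA.
Collector loop: V_CE = V_CC − I_C·R_C = 11 − 0.92×0.56 = 10.5 V.
Since V_CE = 10.5 V > V_CE(sat) ≈ 0.2 V, the transistor is in the active region as assumed.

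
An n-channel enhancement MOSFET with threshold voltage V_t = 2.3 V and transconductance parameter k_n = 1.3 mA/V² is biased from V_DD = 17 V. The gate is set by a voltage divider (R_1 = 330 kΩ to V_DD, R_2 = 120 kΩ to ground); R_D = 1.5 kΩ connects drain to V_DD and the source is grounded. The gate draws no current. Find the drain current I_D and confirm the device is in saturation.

V_G = V_DD·R_2/(R_1+R_2) = 17×120/450 = 4.53 V. With the source grounded, V_GS = V_G = 4.53 V.
Assume saturation: I_D = (k_n/2)(V_GS − V_t)² = (1.3/2)×(4.53 − 2.3)² = 0.65×2.23² = 3.24 mA.
V_DS = V_DD − I_D·R_D = 17 − 3.24×1.5 = 12.1 V.
Saturation requires V_DS ≥ V_GS − V_t = 2.23 V; 12.1 ≥ 2.23 ✓.

I_D ≈ 3.2 mA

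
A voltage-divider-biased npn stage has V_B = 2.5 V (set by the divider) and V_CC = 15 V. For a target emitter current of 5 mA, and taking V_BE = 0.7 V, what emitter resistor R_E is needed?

V_E = V_B − V_BE = 2.5 − 0.7 = 1.8 V.
R_E = V_E / I_E = 1.8 / 5 = 0.36 kΩ.

R_E ≈ 0.36 kΩ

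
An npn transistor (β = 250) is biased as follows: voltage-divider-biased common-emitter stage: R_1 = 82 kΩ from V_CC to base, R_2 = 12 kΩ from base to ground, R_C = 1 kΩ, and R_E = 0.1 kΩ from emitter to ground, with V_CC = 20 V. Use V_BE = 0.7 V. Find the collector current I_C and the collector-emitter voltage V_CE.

Thevenize the base divider: V_Th = V_CC·R_2/(R_1+R_2) = 20×12/94 = 2.55 V, R_Th = R_1‖R_2 = 10.5 kΩ.
Base-emitter loop: V_Th = I_B·R_Th + V_BE + (β+1)I_B·R_E, so I_B = (2.55 − 0.7) / (10.5 + 251×0.1) = 0.0521 mA.
I_C = β·I_B = 250×0.0521 = 13 mA, and I_E = (β+1)I_B = 13.1 mA.
V_CE = V_CC − I_C·R_C − I_E·R_E = 20 − 13×1 − 13.1×0.1 = 5.67 V.
V_CE = 5.67 V > 0.2 V confirms active-region operation.

I_C ≈ 13 mA, V_CE ≈ 5.7 V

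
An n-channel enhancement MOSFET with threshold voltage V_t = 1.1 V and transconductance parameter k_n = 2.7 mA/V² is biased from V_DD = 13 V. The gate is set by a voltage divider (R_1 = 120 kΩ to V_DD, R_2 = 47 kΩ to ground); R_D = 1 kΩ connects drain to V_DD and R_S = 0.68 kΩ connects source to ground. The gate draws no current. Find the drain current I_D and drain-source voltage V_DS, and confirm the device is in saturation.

V_G = V_DD·R_2/(R_1+R_2) = 13×47/167 = 3.66 V.
Assume saturation: I_D = (k_n/2)(V_GS − V_t)² with V_GS = V_G − I_D·R_S = 3.66 − 0.68·I_D.
Substituting gives 0.624·I_D² − 5.7·I_D + 8.84 = 0, with roots I_D = 1.98 or 7.15 mA.
The root I_D = 7.15 mA gives V_GS = -1.2 V ≤ V_t, so take I_D = 1.98 mA.
Then V_GS = 2.31 V and V_DS = V_DD − I_D(R_D+R_S) = 13 − 1.98×1.68 = 9.67 V.
Saturation requires V_DS ≥ V_GS − V_t = 1.21 V; 9.67 ≥ 1.21 ✓.

I_D ≈ 2 mA, V_DS ≈ 9.7 V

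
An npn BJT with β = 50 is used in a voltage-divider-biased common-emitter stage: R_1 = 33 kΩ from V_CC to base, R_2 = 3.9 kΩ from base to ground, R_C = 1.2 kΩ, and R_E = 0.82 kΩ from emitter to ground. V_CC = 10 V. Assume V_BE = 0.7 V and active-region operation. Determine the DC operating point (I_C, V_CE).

I_C ≈ 0.39 mA, V_CE ≈ 9.2 V

Thevenize the base divider: V_Th = V_CC·R_2/(R_1+R_2) = 10×3.9/36.9 = 1.06 V, R_Th = R_1‖R_2 = 3.49 kΩ.
Base-emitter loop: V_Th = I_B·R_Th + V_BE + (β+1)I_B·R_E, so I_B = (1.06 − 0.7) / (3.49 + 51×0.82) = 0.00788 mA.
I_C = β·I_B = 50×0.00788 = 0.394 mA, and I_E = (β+1)I_B = 0.402 mA.
V_CE = V_CC − I_C·R_C − I_E·R_E = 10 − 0.394×1.2 − 0.402×0.82 = 9.2 V.
V_CE = 9.2 V > 0.2 V confirms active-region operation.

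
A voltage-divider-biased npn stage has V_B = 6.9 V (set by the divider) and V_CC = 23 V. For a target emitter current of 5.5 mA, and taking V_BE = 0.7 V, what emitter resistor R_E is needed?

V_E = V_B − V_BE = 6.9 − 0.7 = 6.2 V.
R_E = V_E / I_E = 6.2 / 5.5 = 1.13 kΩ.

R_E ≈ 1.1 kΩ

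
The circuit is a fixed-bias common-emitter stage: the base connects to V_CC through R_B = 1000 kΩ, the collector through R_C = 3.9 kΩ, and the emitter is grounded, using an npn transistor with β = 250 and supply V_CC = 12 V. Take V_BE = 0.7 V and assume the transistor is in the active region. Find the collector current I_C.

Base loop: V_CC = I_B·R_B + V_BE, so I_B = (12 − 0.7)/1000 kΩ = 0.0113 mA.
In the active region I_C = β·I_B = 250 × 0.0113 = 2.83 mA.
Collector loop: V_CE = V_CC − I_C·R_C = 12 − 2.83×3.9 = 0.982 V.
Since V_CE = 0.982 V > V_CE(sat) ≈ 0.2 V, the transistor is in the active region as assumed.

I_C ≈ 2.8 mA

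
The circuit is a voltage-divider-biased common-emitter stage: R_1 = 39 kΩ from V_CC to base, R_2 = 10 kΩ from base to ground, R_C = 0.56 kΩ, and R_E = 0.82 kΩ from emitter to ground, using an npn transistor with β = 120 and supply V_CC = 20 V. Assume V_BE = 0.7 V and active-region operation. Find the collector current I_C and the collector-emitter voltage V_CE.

I_C ≈ 3.8 mA, V_CE ≈ 15 V

Thevenize the base divider: V_Th = V_CC·R_2/(R_1+R_2) = 20×10/49 = 4.08 V, R_Th = R_1‖R_2 = 7.96 kΩ.
Base-emitter loop: V_Th = I_B·R_Th + V_BE + (β+1)I_B·R_E, so I_B = (4.08 − 0.7) / (7.96 + 121×0.82) = 0.0316 mA.
I_C = β·I_B = 120×0.0316 = 3.79 mA, and I_E = (β+1)I_B = 3.82 mA.
V_CE = V_CC − I_C·R_C − I_E·R_E = 20 − 3.79×0.56 − 3.82×0.82 = 14.7 V.
V_CE = 14.7 V > 0.2 V confirms active-region operation.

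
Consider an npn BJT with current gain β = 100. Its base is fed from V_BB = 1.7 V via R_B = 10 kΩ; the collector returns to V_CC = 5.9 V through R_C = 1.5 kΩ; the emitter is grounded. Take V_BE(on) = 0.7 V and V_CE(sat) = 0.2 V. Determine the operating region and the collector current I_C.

Assume active: I_B = (1.7 − 0.7)/10 = 0.1 mA, giving I_C = β·I_B = 10 mA.
But then V_CE = 5.9 − 10×1.5 = -9.1 V < V_CE(sat) = 0.2 V — impossible in the active region.
So the transistor is saturated. With V_CE = 0.2 V, I_C = (V_CC − 0.2)/R_C = 5.7/1.5 = 3.8 mA.
Check: β·I_B = 10 mA > I_C = 3.8 mA, confirming saturation.

saturation; I_C ≈ 3.8 mA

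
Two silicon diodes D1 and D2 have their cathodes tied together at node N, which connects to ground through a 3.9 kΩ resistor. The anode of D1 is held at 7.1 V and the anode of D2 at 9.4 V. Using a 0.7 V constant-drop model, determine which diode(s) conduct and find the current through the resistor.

Only D2 conducts; I_R ≈ 2.2 mA

Assume both conduct. Then node N would need to be at both 7.1−0.7 = 6.4 V and 9.4−0.7 = 8.7 V, which is impossible.
Assume only D2 conducts: V_N = 9.4 − 0.7 = 8.7 V, so I_R = 8.7/3.9 = 2.23 mA.
Check D1: its anode-to-cathode voltage is 7.1 − 8.7 = -1.6 V < 0.7 V, so it is off. The assumption is consistent.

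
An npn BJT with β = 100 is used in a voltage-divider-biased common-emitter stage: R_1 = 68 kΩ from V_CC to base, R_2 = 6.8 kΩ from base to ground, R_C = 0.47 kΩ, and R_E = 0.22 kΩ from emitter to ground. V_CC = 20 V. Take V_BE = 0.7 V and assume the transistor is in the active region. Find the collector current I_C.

I_C ≈ 3.9 mA

Thevenize the base divider: V_Th = V_CC·R_2/(R_1+R_2) = 20×6.8/74.8 = 1.82 V, R_Th = R_1‖R_2 = 6.18 kΩ.
Base-emitter loop: V_Th = I_B·R_Th + V_BE + (β+1)I_B·R_E, so I_B = (1.82 − 0.7) / (6.18 + 101×0.22) = 0.0394 mA.
I_C = β·I_B = 100×0.0394 = 3.94 mA, and I_E = (β+1)I_B = 3.98 mA.
V_CE = V_CC − I_C·R_C − I_E·R_E = 20 − 3.94×0.47 − 3.98×0.22 = 17.3 V.
V_CE = 17.3 V > 0.2 V confirms active-region operation.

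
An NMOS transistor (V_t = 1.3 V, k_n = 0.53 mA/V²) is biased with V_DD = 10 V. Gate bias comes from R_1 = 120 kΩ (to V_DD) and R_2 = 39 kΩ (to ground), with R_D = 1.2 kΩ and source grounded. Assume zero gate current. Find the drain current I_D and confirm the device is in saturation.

I_D ≈ 0.35 mA

V_G = V_DD·R_2/(R_1+R_2) = 10×39/159 = 2.45 V. With the source grounded, V_GS = V_G = 2.45 V.
Assume saturation: I_D = (k_n/2)(V_GS − V_t)² = (0.53/2)×(2.45 − 1.3)² = 0.265×1.15² = 0.352 mA.
V_DS = V_DD − I_D·R_D = 10 − 0.352×1.2 = 9.58 V.
Saturation requires V_DS ≥ V_GS − V_t = 1.15 V; 9.58 ≥ 1.15 ✓.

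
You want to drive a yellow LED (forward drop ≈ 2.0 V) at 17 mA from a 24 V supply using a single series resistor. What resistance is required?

R ≈ 1.3 kΩ

The resistor drops V_S − V_D = 24 − 2.0 = 22 V at 17 mA.
R = 22 V / 17 mA = 1.29 kΩ.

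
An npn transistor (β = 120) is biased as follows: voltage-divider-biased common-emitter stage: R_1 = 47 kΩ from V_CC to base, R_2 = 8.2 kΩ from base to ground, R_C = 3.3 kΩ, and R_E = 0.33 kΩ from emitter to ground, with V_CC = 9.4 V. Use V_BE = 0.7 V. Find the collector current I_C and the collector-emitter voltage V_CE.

I_C ≈ 1.8 mA, V_CE ≈ 2.9 V

Thevenize the base divider: V_Th = V_CC·R_2/(R_1+R_2) = 9.4×8.2/55.2 = 1.4 V, R_Th = R_1‖R_2 = 6.98 kΩ.
Base-emitter loop: V_Th = I_B·R_Th + V_BE + (β+1)I_B·R_E, so I_B = (1.4 − 0.7) / (6.98 + 121×0.33) = 0.0148 mA.
I_C = β·I_B = 120×0.0148 = 1.78 mA, and I_E = (β+1)I_B = 1.8 mA.
V_CE = V_CC − I_C·R_C − I_E·R_E = 9.4 − 1.78×3.3 − 1.8×0.33 = 2.93 V.
V_CE = 2.93 V > 0.2 V confirms active-region operation.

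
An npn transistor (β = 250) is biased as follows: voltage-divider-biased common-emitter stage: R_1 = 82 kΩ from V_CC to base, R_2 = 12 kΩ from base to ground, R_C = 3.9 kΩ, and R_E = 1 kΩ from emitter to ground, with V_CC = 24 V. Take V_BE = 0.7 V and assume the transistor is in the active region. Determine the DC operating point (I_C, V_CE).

I_C ≈ 2.3 mA, V_CE ≈ 13 V

Thevenize the base divider: V_Th = V_CC·R_2/(R_1+R_2) = 24×12/94 = 3.06 V, R_Th = R_1‖R_2 = 10.5 kΩ.
Base-emitter loop: V_Th = I_B·R_Th + V_BE + (β+1)I_B·R_E, so I_B = (3.06 − 0.7) / (10.5 + 251×1) = 0.00904 mA.
I_C = β·I_B = 250×0.00904 = 2.26 mA, and I_E = (β+1)I_B = 2.27 mA.
V_CE = V_CC − I_C·R_C − I_E·R_E = 24 − 2.26×3.9 − 2.27×1 = 12.9 V.
V_CE = 12.9 V > 0.2 V confirms active-region operation.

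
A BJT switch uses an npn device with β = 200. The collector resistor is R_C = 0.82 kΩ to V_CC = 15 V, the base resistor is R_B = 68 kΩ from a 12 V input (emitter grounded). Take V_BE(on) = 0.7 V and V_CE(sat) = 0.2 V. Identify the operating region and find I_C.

saturation; I_C ≈ 18 mA

Assume active: I_B = (12 − 0.7)/68 = 0.166 mA, giving I_C = β·I_B = 33.2 mA.
But then V_CE = 15 − 33.2×0.82 = -12.3 V < V_CE(sat) = 0.2 V — impossible in the active region.
So the transistor is saturated. With V_CE = 0.2 V, I_C = (V_CC − 0.2)/R_C = 14.8/0.82 = 18 mA.
Check: β·I_B = 33.2 mA > I_C = 18 mA, confirming saturation.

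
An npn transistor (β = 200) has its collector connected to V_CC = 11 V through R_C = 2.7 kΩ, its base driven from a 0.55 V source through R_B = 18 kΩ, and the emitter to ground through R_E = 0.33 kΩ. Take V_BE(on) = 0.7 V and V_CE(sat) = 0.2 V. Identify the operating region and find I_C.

cutoff; I_C ≈ 0

V_BB = 0.55 V ≤ V_BE(on) = 0.7 V, so the base-emitter junction is not forward biased.
The transistor is in cutoff: I_B = I_C = 0.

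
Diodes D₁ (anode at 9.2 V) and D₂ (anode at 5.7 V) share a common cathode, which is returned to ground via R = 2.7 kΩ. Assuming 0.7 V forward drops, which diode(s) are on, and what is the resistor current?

Only D₁ conducts; I_R ≈ 3.1 mA

Assume both conduct. Then node N would need to be at both 9.2−0.7 = 8.5 V and 5.7−0.7 = 5 V, which is impossible.
Assume only D₁ conducts: V_N = 9.2 − 0.7 = 8.5 V, so I_R = 8.5/2.7 = 3.15 mA.
Check D₂: its anode-to-cathode voltage is 5.7 − 8.5 = -2.8 V < 0.7 V, so it is off. The assumption is consistent.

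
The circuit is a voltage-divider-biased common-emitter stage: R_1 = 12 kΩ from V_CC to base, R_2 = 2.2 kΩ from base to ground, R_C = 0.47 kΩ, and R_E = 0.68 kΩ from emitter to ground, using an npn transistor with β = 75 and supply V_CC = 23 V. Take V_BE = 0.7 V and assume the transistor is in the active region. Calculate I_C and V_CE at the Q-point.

Thevenize the base divider: V_Th = V_CC·R_2/(R_1+R_2) = 23×2.2/14.2 = 3.56 V, R_Th = R_1‖R_2 = 1.86 kΩ.
Base-emitter loop: V_Th = I_B·R_Th + V_BE + (β+1)I_B·R_E, so I_B = (3.56 − 0.7) / (1.86 + 76×0.68) = 0.0535 mA.
I_C = β·I_B = 75×0.0535 = 4.01 mA, and I_E = (β+1)I_B = 4.06 mA.
V_CE = V_CC − I_C·R_C − I_E·R_E = 23 − 4.01×0.47 − 4.06×0.68 = 18.4 V.
V_CE = 18.4 V > 0.2 V confirms active-region operation.

I_C ≈ 4 mA, V_CE ≈ 18 V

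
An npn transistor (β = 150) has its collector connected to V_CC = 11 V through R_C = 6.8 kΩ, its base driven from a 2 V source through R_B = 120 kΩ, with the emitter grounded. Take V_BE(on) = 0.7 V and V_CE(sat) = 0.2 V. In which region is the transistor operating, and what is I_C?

Assume active: I_B = (2 − 0.7)/120 = 0.0108 mA, giving I_C = β·I_B = 1.62 mA.
But then V_CE = 11 − 1.62×6.8 = -0.05 V < V_CE(sat) = 0.2 V — impossible in the active region.
So the transistor is saturated. With V_CE = 0.2 V, I_C = (V_CC − 0.2)/R_C = 10.8/6.8 = 1.59 mA.
Check: β·I_B = 1.62 mA > I_C = 1.59 mA, confirming saturation.

saturation; I_C ≈ 1.6 mA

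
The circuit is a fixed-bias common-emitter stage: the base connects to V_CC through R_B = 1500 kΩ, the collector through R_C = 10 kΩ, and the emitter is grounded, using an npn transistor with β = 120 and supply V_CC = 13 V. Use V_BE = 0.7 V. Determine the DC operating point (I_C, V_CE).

I_C ≈ 0.98 mA, V_CE ≈ 3.2 V

Base loop: V_CC = I_B·R_B + V_BE, so I_B = (13 − 0.7)/1500 kΩ = 0.0082 mA.
In the active region I_C = β·I_B = 120 × 0.0082 = 0.984 mA.
Collector loop: V_CE = V_CC − I_C·R_C = 13 − 0.984×10 = 3.16 V.
Since V_CE = 3.16 V > V_CE(sat) ≈ 0.2 V, the transistor is in the active region as assumed.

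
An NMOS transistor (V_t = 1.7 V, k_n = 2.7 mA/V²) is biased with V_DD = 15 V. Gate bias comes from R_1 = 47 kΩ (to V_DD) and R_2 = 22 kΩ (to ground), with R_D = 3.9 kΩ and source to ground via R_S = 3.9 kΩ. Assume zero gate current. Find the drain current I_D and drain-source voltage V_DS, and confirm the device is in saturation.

V_G = V_DD·R_2/(R_1+R_2) = 15×22/69 = 4.78 V.
Assume saturation: I_D = (k_n/2)(V_GS − V_t)² with V_GS = V_G − I_D·R_S = 4.78 − 3.9·I_D.
Substituting gives 20.5·I_D² − 33.5·I_D + 12.8 = 0, with roots I_D = 0.617 or 1.01 mA.
The root I_D = 1.01 mA gives V_GS = 0.834 V ≤ V_t, so take I_D = 0.617 mA.
Then V_GS = 2.38 V and V_DS = V_DD − I_D(R_D+R_S) = 15 − 0.617×7.8 = 10.2 V.
Saturation requires V_DS ≥ V_GS − V_t = 0.676 V; 10.2 ≥ 0.676 ✓.

I_D ≈ 0.62 mA, V_DS ≈ 10 V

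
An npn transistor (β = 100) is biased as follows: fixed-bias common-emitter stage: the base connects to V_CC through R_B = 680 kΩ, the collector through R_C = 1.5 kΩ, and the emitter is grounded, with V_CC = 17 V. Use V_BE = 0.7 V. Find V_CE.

Base loop: V_CC = I_B·R_B + V_BE, so I_B = (17 − 0.7)/680 kΩ = 0.024 mA.
In the active region I_C = β·I_B = 100 × 0.024 = 2.4 mA.
Collector loop: V_CE = V_CC − I_C·R_C = 17 − 2.4×1.5 = 13.4 V.
Since V_CE = 13.4 V > V_CE(sat) ≈ 0.2 V, the transistor is in the active region as assumed.

V_CE ≈ 13 V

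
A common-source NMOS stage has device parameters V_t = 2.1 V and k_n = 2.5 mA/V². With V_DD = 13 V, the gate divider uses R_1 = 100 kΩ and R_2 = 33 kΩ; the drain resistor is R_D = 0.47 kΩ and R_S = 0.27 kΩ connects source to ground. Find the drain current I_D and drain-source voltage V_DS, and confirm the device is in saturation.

I_D ≈ 0.95 mA, V_DS ≈ 12 V

V_G = V_DD·R_2/(R_1+R_2) = 13×33/133 = 3.23 V.
Assume saturation: I_D = (k_n/2)(V_GS − V_t)² with V_GS = V_G − I_D·R_S = 3.23 − 0.27·I_D.
Substituting gives 0.0911·I_D² − 1.76·I_D + 1.58 = 0, with roots I_D = 0.946 or 18.4 mA.
The root I_D = 18.4 mA gives V_GS = -1.73 V ≤ V_t, so take I_D = 0.946 mA.
Then V_GS = 2.97 V and V_DS = V_DD − I_D(R_D+R_S) = 13 − 0.946×0.74 = 12.3 V.
Saturation requires V_DS ≥ V_GS − V_t = 0.87 V; 12.3 ≥ 0.87 ✓.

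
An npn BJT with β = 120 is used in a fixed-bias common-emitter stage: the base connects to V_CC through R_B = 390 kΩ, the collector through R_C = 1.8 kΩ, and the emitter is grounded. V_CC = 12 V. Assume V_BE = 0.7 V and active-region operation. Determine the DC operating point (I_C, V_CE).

Base loop: V_CC = I_B·R_B + V_BE, so I_B = (12 − 0.7)/390 kΩ = 0.029 mA.
In the active region I_C = β·I_B = 120 × 0.029 = 3.48 mA.
Collector loop: V_CE = V_CC − I_C·R_C = 12 − 3.48×1.8 = 5.74 V.
Since V_CE = 5.74 V > V_CE(sat) ≈ 0.2 V, the transistor is in the active region as assumed.

I_C ≈ 3.5 mA, V_CE ≈ 5.7 V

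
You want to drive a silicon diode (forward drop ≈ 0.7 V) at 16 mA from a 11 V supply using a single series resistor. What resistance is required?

R ≈ 0.64 kΩ

The resistor drops V_S − V_D = 11 − 0.7 = 10.3 V at 16 mA.
R = 10.3 V / 16 mA = 0.644 kΩ.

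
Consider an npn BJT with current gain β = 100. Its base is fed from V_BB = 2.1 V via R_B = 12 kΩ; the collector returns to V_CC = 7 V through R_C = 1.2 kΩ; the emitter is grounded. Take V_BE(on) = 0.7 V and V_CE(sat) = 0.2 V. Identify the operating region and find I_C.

Assume active: I_B = (2.1 − 0.7)/12 = 0.117 mA, giving I_C = β·I_B = 11.7 mA.
But then V_CE = 7 − 11.7×1.2 = -7 V < V_CE(sat) = 0.2 V — impossible in the active region.
So the transistor is saturated. With V_CE = 0.2 V, I_C = (V_CC − 0.2)/R_C = 6.8/1.2 = 5.67 mA.
Check: β·I_B = 11.7 mA > I_C = 5.67 mA, confirming saturation.

saturation; I_C ≈ 5.7 mA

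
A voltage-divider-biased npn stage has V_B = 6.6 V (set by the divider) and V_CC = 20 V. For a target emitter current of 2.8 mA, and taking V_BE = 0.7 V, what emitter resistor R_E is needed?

V_E = V_B − V_BE = 6.6 − 0.7 = 5.9 V.
R_E = V_E / I_E = 5.9 / 2.8 = 2.11 kΩ.

R_E ≈ 2.1 kΩ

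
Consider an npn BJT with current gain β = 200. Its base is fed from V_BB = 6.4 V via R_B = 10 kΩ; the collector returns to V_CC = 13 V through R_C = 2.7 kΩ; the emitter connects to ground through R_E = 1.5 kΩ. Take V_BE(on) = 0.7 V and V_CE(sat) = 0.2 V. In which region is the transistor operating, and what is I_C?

Assume active: I_B = (6.4 − 0.7)/(10 + 201×1.5) = 0.0183 mA, I_C = β·I_B = 3.66 mA.
Then V_CE = 13 − 3.66×2.7 − 3.68×1.5 = -2.4 V < 0.2 V — the active assumption fails.
Re-solve with V_CE = 0.2 V. KCL at the emitter: V_E/R_E = (V_BB−0.7−V_E)/R_B + (V_CC−0.2−V_E)/R_C, giving V_E = 4.67 V.
I_C = (V_CC − 0.2 − V_E)/R_C = (12.8 − 4.67)/2.7 = 3.01 mA.
Check: I_B = (5.7 − 4.67)/10 = 0.103 mA, and β·I_B = 20.6 mA > I_C, confirming saturation.

saturation; I_C ≈ 3 mA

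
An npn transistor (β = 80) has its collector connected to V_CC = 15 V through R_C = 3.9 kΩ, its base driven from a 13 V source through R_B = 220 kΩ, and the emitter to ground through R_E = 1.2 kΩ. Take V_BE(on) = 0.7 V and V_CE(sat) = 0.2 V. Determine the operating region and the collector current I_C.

saturation; I_C ≈ 2.9 mA

Assume active: I_B = (13 − 0.7)/(220 + 81×1.2) = 0.0388 mA, I_C = β·I_B = 3.1 mA.
Then V_CE = 15 − 3.1×3.9 − 3.14×1.2 = -0.867 V < 0.2 V — the active assumption fails.
Re-solve with V_CE = 0.2 V. KCL at the emitter: V_E/R_E = (V_BB−0.7−V_E)/R_B + (V_CC−0.2−V_E)/R_C, giving V_E = 3.52 V.
I_C = (V_CC − 0.2 − V_E)/R_C = (14.8 − 3.52)/3.9 = 2.89 mA.
Check: I_B = (12.3 − 3.52)/220 = 0.0399 mA, and β·I_B = 3.19 mA > I_C, confirming saturation.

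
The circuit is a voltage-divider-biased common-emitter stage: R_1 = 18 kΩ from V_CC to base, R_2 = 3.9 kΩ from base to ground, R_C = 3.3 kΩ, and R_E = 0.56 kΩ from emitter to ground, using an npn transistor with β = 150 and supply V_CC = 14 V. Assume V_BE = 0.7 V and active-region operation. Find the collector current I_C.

I_C ≈ 3.1 mA

Thevenize the base divider: V_Th = V_CC·R_2/(R_1+R_2) = 14×3.9/21.9 = 2.49 V, R_Th = R_1‖R_2 = 3.21 kΩ.
Base-emitter loop: V_Th = I_B·R_Th + V_BE + (β+1)I_B·R_E, so I_B = (2.49 − 0.7) / (3.21 + 151×0.56) = 0.0204 mA.
I_C = β·I_B = 150×0.0204 = 3.06 mA, and I_E = (β+1)I_B = 3.09 mA.
V_CE = V_CC − I_C·R_C − I_E·R_E = 14 − 3.06×3.3 − 3.09×0.56 = 2.16 V.
V_CE = 2.16 V > 0.2 V confirms active-region operation.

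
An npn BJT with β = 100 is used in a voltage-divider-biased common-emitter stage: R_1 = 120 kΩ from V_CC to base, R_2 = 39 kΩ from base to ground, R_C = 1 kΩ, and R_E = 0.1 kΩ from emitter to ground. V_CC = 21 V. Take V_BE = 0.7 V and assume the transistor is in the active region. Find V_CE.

Thevenize the base divider: V_Th = V_CC·R_2/(R_1+R_2) = 21×39/159 = 5.15 V, R_Th = R_1‖R_2 = 29.4 kΩ.
Base-emitter loop: V_Th = I_B·R_Th + V_BE + (β+1)I_B·R_E, so I_B = (5.15 − 0.7) / (29.4 + 101×0.1) = 0.113 mA.
I_C = β·I_B = 100×0.113 = 11.3 mA, and I_E = (β+1)I_B = 11.4 mA.
V_CE = V_CC − I_C·R_C − I_E·R_E = 21 − 11.3×1 − 11.4×0.1 = 8.6 V.
V_CE = 8.6 V > 0.2 V confirms active-region operation.

V_CE ≈ 8.6 V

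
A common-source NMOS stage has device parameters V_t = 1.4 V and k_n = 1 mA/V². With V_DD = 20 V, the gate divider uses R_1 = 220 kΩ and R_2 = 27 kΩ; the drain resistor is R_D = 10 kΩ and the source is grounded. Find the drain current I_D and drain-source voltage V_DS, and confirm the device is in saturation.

V_G = V_DD·R_2/(R_1+R_2) = 20×27/247 = 2.19 V. With the source grounded, V_GS = V_G = 2.19 V.
Assume saturation: I_D = (k_n/2)(V_GS − V_t)² = (1/2)×(2.19 − 1.4)² = 0.5×0.786² = 0.309 mA.
V_DS = V_DD − I_D·R_D = 20 − 0.309×10 = 16.9 V.
Saturation requires V_DS ≥ V_GS − V_t = 0.786 V; 16.9 ≥ 0.786 ✓.

I_D ≈ 0.31 mA, V_DS ≈ 17 V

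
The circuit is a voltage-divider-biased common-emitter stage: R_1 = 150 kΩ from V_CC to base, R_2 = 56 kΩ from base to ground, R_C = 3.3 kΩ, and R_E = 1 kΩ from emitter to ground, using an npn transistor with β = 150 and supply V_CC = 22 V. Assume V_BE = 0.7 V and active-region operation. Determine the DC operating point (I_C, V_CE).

Thevenize the base divider: V_Th = V_CC·R_2/(R_1+R_2) = 22×56/206 = 5.98 V, R_Th = R_1‖R_2 = 40.8 kΩ.
Base-emitter loop: V_Th = I_B·R_Th + V_BE + (β+1)I_B·R_E, so I_B = (5.98 − 0.7) / (40.8 + 151×1) = 0.0275 mA.
I_C = β·I_B = 150×0.0275 = 4.13 mA, and I_E = (β+1)I_B = 4.16 mA.
V_CE = V_CC − I_C·R_C − I_E·R_E = 22 − 4.13×3.3 − 4.16×1 = 4.21 V.
V_CE = 4.21 V > 0.2 V confirms active-region operation.

I_C ≈ 4.1 mA, V_CE ≈ 4.2 V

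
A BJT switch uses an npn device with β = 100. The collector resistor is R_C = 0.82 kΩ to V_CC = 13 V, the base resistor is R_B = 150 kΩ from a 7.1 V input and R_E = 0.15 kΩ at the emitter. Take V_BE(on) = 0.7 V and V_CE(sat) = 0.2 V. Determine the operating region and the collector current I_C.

active; I_C ≈ 3.9 mA

Assume active. Base-emitter loop: I_B = (V_BB − V_BE)/(R_B + (β+1)R_E) = (7.1 − 0.7)/(150 + 101×0.15) = 0.0388 mA.
I_C = β·I_B = 100×0.0388 = 3.88 mA.
V_CE = V_CC − I_C·R_C − I_E·R_E = 13 − 3.88×0.82 − 3.91×0.15 = 9.24 V > V_CE(sat), so the active-region assumption holds.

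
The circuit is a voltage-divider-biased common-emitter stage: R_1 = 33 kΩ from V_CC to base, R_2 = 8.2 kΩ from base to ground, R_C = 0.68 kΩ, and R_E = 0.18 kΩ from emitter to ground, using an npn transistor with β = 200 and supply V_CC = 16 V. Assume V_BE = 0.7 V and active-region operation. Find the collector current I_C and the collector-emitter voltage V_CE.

I_C ≈ 12 mA, V_CE ≈ 6 V

Thevenize the base divider: V_Th = V_CC·R_2/(R_1+R_2) = 16×8.2/41.2 = 3.18 V, R_Th = R_1‖R_2 = 6.57 kΩ.
Base-emitter loop: V_Th = I_B·R_Th + V_BE + (β+1)I_B·R_E, so I_B = (3.18 − 0.7) / (6.57 + 201×0.18) = 0.0581 mA.
I_C = β·I_B = 200×0.0581 = 11.6 mA, and I_E = (β+1)I_B = 11.7 mA.
V_CE = V_CC − I_C·R_C − I_E·R_E = 16 − 11.6×0.68 − 11.7×0.18 = 5.99 V.
V_CE = 5.99 V > 0.2 V confirms active-region operation.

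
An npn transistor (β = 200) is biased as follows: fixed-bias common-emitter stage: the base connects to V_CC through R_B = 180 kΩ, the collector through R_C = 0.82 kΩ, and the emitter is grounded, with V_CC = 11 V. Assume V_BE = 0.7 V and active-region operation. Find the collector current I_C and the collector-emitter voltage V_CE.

I_C ≈ 11 mA, V_CE ≈ 1.6 V

Base loop: V_CC = I_B·R_B + V_BE, so I_B = (11 − 0.7)/180 kΩ = 0.0572 mA.
In the active region I_C = β·I_B = 200 × 0.0572 = 11.4 mA.
Collector loop: V_CE = V_CC − I_C·R_C = 11 − 11.4×0.82 = 1.62 V.
Since V_CE = 1.62 V > V_CE(sat) ≈ 0.2 V, the transistor is in the active region as assumed.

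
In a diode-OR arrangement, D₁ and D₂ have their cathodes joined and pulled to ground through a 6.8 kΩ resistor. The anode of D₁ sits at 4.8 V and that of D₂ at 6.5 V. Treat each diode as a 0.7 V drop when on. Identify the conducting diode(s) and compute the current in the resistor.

Assume both conduct. Then node N would need to be at both 4.8−0.7 = 4.1 V and 6.5−0.7 = 5.8 V, which is impossible.
Assume only D₂ conducts: V_N = 6.5 − 0.7 = 5.8 V, so I_R = 5.8/6.8 = 0.853 mA.
Check D₁: its anode-to-cathode voltage is 4.8 − 5.8 = -1 V < 0.7 V, so it is off. The assumption is consistent.

Only D₂ conducts; I_R ≈ 0.85 mA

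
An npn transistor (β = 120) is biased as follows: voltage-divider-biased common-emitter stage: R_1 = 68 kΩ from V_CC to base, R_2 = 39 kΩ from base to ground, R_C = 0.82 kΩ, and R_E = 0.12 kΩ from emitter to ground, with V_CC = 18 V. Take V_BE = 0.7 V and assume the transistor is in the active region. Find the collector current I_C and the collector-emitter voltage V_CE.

I_C ≈ 18 mA, V_CE ≈ 1.2 V

Thevenize the base divider: V_Th = V_CC·R_2/(R_1+R_2) = 18×39/107 = 6.56 V, R_Th = R_1‖R_2 = 24.8 kΩ.
Base-emitter loop: V_Th = I_B·R_Th + V_BE + (β+1)I_B·R_E, so I_B = (6.56 − 0.7) / (24.8 + 121×0.12) = 0.149 mA.
I_C = β·I_B = 120×0.149 = 17.9 mA, and I_E = (β+1)I_B = 18 mA.
V_CE = V_CC − I_C·R_C − I_E·R_E = 18 − 17.9×0.82 − 18×0.12 = 1.16 V.
V_CE = 1.16 V > 0.2 V confirms active-region operation.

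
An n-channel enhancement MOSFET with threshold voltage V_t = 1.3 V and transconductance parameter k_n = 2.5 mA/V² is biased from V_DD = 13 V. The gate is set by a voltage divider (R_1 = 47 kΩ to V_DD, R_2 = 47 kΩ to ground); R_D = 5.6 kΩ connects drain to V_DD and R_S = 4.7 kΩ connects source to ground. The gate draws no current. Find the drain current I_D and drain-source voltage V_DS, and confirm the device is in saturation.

I_D ≈ 0.92 mA, V_DS ≈ 3.5 V

V_G = V_DD·R_2/(R_1+R_2) = 13×47/94 = 6.5 V.
Assume saturation: I_D = (k_n/2)(V_GS − V_t)² with V_GS = V_G − I_D·R_S = 6.5 − 4.7·I_D.
Substituting gives 27.6·I_D² − 62.1·I_D + 33.8 = 0, with roots I_D = 0.924 or 1.33 mA.
The root I_D = 1.33 mA gives V_GS = 0.27 V ≤ V_t, so take I_D = 0.924 mA.
Then V_GS = 2.16 V and V_DS = V_DD − I_D(R_D+R_S) = 13 − 0.924×10.3 = 3.49 V.
Saturation requires V_DS ≥ V_GS − V_t = 0.86 V; 3.49 ≥ 0.86 ✓.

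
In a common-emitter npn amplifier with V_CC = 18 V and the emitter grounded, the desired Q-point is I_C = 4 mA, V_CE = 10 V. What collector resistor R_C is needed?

R_C ≈ 2 kΩ

Collector loop: V_CC = I_C·R_C + V_CE.
R_C = (V_CC − V_CE)/I_C = (18 − 10)/4 = 2 kΩ.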